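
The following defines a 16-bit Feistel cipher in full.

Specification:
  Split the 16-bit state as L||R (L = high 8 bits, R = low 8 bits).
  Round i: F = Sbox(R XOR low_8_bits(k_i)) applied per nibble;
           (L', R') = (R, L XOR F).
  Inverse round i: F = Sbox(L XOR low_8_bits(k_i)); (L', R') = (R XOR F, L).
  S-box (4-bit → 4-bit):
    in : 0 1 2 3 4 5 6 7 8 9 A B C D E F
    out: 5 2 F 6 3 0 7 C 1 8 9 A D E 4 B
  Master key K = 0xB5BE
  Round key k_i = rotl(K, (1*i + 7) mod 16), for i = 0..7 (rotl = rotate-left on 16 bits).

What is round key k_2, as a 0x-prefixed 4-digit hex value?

0x7D6B

K = 0xB5BE
k_0 = rotl(K, (1*0+7) mod 16) = rotl(K, 7) = 0xDF5A
k_1 = rotl(K, (1*1+7) mod 16) = rotl(K, 8) = 0xBEB5
k_2 = rotl(K, (1*2+7) mod 16) = rotl(K, 9) = 0x7D6B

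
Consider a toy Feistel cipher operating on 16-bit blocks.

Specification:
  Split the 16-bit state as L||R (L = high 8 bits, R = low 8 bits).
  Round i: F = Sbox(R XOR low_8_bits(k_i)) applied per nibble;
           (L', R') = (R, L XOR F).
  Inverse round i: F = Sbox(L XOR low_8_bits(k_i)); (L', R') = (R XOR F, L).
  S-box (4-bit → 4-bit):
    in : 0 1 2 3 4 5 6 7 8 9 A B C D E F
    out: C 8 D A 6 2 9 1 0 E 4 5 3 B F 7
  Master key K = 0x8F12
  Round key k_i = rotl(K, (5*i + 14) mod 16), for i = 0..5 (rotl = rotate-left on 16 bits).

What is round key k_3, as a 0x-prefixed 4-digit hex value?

K = 0x8F12
k_0 = rotl(K, (5*0+14) mod 16) = rotl(K, 14) = 0xA3C4
k_1 = rotl(K, (5*1+14) mod 16) = rotl(K, 3) = 0x7894
k_2 = rotl(K, (5*2+14) mod 16) = rotl(K, 8) = 0x128F
k_3 = rotl(K, (5*3+14) mod 16) = rotl(K, 13) = 0x51E2

0x51E2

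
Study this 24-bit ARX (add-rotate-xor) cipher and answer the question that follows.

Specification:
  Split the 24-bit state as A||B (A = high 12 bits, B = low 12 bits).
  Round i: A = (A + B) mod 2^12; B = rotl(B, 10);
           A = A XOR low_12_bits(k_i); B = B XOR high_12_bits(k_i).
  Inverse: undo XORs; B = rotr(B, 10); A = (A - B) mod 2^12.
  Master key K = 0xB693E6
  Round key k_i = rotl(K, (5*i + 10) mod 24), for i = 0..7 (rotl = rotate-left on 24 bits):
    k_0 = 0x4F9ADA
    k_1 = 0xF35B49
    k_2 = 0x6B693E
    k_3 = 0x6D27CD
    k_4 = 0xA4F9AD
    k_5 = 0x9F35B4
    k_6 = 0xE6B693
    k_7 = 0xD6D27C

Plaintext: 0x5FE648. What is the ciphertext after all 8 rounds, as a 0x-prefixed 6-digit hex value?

s_0 = plaintext = 0x5FE648
s_1 = Round(s_0, k_0) = 0x69C56B
s_2 = Round(s_1, k_1) = 0x74E26F
s_3 = Round(s_2, k_2) = 0x083A2D
s_4 = Round(s_3, k_3) = 0xD7D059
s_5 = Round(s_4, k_4) = 0x47BE59
s_6 = Round(s_5, k_5) = 0x760E65
s_7 = Round(s_6, k_6) = 0x3569F2
s_8 = Round(s_7, k_7) = 0xF34711

0xF34711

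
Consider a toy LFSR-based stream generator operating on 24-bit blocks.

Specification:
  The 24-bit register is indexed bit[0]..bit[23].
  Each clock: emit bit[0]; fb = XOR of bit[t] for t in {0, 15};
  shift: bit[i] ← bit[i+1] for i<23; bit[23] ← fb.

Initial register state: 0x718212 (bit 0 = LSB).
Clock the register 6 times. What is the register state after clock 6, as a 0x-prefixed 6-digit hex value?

reg_0 = 0x718212
clock 1: out=0, reg = 0xB8C109
clock 2: out=1, reg = 0x5C6084
clock 3: out=0, reg = 0x2E3042
clock 4: out=0, reg = 0x171821
clock 5: out=1, reg = 0x8B8C10
clock 6: out=0, reg = 0xC5C608

0xC5C608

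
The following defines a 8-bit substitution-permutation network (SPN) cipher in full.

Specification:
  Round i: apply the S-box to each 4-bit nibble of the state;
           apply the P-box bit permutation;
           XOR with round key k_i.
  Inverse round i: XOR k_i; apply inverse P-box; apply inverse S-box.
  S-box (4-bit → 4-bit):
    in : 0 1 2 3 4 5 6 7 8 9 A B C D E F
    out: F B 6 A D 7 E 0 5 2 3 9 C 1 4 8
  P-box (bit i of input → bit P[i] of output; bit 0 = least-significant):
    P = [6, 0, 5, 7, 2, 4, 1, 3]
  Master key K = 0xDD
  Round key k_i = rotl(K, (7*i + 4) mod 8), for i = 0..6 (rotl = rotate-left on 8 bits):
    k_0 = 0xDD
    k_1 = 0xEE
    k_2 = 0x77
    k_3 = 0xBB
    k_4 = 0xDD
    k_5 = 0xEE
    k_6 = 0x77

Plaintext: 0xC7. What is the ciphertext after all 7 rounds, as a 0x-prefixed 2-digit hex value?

0x72

s_0 = plaintext = 0xC7
s_1 = Round(s_0, k_0) = 0xD7
s_2 = Round(s_1, k_1) = 0xEA
s_3 = Round(s_2, k_2) = 0x34
s_4 = Round(s_3, k_3) = 0x43
s_5 = Round(s_4, k_4) = 0x52
s_6 = Round(s_5, k_5) = 0xD9
s_7 = Round(s_6, k_6) = 0x72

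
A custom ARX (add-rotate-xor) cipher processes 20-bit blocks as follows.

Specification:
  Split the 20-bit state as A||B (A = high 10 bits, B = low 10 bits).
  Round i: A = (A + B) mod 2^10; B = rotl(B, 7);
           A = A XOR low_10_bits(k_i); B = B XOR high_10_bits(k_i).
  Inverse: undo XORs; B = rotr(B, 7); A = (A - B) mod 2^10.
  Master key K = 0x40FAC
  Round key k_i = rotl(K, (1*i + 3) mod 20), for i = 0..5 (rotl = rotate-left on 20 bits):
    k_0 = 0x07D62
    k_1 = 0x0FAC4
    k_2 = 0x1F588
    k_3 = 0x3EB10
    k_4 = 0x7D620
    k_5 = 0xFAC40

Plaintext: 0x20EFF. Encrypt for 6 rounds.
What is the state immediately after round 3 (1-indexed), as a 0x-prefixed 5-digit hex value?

0x48B75

s_0 = plaintext = 0x20EFF
s_1 = Round(s_0, k_0) = 0xB83C0
s_2 = Round(s_1, k_1) = 0x19046
s_3 = Round(s_2, k_2) = 0x48B75
s_4 = Round(s_3, k_3) = 0xE1E14
s_5 = Round(s_4, k_4) = 0xEEFB7
s_6 = Round(s_5, k_5) = 0xCC81D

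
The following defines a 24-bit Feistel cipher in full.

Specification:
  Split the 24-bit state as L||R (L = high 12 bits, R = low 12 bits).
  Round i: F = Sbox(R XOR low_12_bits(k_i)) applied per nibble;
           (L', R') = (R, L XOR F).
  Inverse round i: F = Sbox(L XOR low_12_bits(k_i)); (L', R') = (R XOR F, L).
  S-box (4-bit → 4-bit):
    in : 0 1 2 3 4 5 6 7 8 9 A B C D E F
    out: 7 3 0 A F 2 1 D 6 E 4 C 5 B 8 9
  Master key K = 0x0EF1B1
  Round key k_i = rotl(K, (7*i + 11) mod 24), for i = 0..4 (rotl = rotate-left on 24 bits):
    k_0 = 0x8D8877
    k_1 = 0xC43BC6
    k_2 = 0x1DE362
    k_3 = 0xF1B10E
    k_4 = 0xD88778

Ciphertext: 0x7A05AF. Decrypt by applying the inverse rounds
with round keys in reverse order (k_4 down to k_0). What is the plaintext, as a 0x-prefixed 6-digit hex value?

s_0 = ciphertext = 0x7A05AF
s_1 = InvRound(s_0, k_4) = 0x2197A0
s_2 = InvRound(s_1, k_3) = 0xD9D219
s_3 = InvRound(s_2, k_2) = 0xA80D9D
s_4 = InvRound(s_3, k_1) = 0xE6CA80
s_5 = InvRound(s_4, k_0) = 0xBBCE6C

0xBBCE6C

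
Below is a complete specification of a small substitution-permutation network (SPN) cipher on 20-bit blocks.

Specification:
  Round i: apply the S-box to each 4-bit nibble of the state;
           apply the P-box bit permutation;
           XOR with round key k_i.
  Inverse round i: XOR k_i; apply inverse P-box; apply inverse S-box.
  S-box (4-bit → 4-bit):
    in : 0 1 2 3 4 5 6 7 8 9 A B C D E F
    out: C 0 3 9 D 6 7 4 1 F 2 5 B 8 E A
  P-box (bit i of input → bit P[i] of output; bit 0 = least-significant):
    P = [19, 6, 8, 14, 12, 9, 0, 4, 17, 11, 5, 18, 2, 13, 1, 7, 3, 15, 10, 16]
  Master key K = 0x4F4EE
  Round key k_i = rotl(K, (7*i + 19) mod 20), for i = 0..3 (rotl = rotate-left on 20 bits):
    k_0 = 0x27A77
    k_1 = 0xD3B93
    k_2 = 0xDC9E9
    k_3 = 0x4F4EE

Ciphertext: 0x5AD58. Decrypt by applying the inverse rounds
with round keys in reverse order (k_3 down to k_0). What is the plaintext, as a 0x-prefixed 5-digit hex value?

0xA74E2

s_0 = ciphertext = 0x5AD58
s_1 = InvRound(s_0, k_3) = 0xD4530
s_2 = InvRound(s_1, k_2) = 0x6DA0A
s_3 = InvRound(s_2, k_1) = 0xCF804
s_4 = InvRound(s_3, k_0) = 0xA74E2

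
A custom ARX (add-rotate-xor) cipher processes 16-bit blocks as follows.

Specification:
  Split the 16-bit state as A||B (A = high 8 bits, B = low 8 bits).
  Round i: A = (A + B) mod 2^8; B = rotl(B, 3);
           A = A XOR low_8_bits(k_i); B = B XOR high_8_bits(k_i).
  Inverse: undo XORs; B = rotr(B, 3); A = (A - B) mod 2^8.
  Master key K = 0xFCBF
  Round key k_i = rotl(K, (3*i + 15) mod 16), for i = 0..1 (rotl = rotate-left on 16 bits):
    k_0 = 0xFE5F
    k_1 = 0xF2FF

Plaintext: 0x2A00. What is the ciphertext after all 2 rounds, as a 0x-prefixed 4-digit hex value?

0x8C05

s_0 = plaintext = 0x2A00
s_1 = Round(s_0, k_0) = 0x75FE
s_2 = Round(s_1, k_1) = 0x8C05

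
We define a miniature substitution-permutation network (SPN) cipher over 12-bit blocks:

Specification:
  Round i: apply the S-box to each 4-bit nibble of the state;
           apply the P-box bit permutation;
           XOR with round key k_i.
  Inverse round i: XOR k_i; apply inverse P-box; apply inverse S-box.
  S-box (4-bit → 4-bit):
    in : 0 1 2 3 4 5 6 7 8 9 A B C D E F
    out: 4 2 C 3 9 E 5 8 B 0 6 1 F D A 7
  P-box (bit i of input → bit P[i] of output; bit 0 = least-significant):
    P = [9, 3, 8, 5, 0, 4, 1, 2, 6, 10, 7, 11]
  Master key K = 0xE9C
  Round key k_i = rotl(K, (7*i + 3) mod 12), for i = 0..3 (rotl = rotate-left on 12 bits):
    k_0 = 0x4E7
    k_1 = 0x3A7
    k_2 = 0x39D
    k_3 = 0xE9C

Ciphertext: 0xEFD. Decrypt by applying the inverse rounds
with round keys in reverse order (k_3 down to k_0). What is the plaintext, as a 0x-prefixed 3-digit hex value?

s_0 = ciphertext = 0xEFD
s_1 = InvRound(s_0, k_3) = 0xBB7
s_2 = InvRound(s_1, k_2) = 0x70E
s_3 = InvRound(s_2, k_1) = 0xABE
s_4 = InvRound(s_3, k_0) = 0x833

0x833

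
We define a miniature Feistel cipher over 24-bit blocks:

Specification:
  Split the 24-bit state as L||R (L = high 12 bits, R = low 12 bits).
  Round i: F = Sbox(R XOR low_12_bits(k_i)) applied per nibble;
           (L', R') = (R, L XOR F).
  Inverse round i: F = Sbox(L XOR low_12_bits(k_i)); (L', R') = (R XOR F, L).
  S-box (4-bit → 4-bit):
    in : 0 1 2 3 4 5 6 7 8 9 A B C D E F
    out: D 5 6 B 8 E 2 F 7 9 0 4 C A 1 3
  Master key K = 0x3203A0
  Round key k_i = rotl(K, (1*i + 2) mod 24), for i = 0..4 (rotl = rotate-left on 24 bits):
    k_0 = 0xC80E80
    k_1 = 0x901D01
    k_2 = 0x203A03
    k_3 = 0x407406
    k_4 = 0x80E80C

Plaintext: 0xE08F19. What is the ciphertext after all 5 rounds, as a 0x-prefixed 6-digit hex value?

0x09337D

s_0 = plaintext = 0xE08F19
s_1 = Round(s_0, k_0) = 0xF19B91
s_2 = Round(s_1, k_1) = 0xB91D84
s_3 = Round(s_2, k_2) = 0xD844EE
s_4 = Round(s_3, k_3) = 0x4EE093
s_5 = Round(s_4, k_4) = 0x09337D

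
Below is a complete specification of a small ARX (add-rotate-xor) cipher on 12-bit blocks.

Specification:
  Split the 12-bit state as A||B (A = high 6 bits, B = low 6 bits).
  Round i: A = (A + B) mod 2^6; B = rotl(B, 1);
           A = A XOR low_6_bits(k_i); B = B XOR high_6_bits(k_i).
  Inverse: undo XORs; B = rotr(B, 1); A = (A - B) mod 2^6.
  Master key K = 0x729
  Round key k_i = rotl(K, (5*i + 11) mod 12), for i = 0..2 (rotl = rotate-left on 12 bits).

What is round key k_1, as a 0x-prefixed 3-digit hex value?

K = 0x729
k_0 = rotl(K, (5*0+11) mod 12) = rotl(K, 11) = 0xB94
k_1 = rotl(K, (5*1+11) mod 12) = rotl(K, 4) = 0x297

0x297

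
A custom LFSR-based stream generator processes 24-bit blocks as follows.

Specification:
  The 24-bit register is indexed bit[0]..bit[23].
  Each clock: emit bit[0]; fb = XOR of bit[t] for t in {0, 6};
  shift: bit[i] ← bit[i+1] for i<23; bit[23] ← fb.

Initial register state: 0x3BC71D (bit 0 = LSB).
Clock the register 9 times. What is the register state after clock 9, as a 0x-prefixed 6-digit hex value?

0x009DE3

reg_0 = 0x3BC71D
clock 1: out=1, reg = 0x9DE38E
clock 2: out=0, reg = 0x4EF1C7
clock 3: out=1, reg = 0x2778E3
clock 4: out=1, reg = 0x13BC71
clock 5: out=1, reg = 0x09DE38
clock 6: out=0, reg = 0x04EF1C
clock 7: out=0, reg = 0x02778E
clock 8: out=0, reg = 0x013BC7
clock 9: out=1, reg = 0x009DE3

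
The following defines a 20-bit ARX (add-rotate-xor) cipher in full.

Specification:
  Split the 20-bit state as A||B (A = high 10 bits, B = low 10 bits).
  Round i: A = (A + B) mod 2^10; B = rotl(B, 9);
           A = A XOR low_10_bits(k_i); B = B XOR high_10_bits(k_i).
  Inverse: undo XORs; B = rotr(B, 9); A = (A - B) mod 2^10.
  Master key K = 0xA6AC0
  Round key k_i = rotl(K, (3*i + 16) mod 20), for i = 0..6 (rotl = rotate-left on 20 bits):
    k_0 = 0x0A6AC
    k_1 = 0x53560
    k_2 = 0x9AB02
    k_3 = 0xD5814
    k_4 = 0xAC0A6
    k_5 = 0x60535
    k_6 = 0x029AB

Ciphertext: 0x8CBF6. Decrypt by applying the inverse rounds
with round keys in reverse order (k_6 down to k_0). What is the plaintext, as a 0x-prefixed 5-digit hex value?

0x7076C

s_0 = ciphertext = 0x8CBF6
s_1 = InvRound(s_0, k_6) = 0xE83F9
s_2 = InvRound(s_1, k_5) = 0x690F1
s_3 = InvRound(s_2, k_4) = 0x1FC83
s_4 = InvRound(s_3, k_3) = 0x303AB
s_5 = InvRound(s_4, k_2) = 0x10382
s_6 = InvRound(s_5, k_1) = 0xE059F
s_7 = InvRound(s_6, k_0) = 0x7076C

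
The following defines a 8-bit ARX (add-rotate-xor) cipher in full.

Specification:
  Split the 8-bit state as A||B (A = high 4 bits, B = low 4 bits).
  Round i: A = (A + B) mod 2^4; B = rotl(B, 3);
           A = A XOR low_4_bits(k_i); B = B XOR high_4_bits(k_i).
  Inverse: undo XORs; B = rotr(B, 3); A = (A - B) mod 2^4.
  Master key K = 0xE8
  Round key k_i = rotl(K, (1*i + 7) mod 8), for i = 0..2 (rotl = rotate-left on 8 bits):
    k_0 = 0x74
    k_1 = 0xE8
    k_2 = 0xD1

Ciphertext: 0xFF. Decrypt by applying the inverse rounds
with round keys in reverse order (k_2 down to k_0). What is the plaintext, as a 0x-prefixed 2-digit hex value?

s_0 = ciphertext = 0xFF
s_1 = InvRound(s_0, k_2) = 0xA4
s_2 = InvRound(s_1, k_1) = 0xD5
s_3 = InvRound(s_2, k_0) = 0x54

0x54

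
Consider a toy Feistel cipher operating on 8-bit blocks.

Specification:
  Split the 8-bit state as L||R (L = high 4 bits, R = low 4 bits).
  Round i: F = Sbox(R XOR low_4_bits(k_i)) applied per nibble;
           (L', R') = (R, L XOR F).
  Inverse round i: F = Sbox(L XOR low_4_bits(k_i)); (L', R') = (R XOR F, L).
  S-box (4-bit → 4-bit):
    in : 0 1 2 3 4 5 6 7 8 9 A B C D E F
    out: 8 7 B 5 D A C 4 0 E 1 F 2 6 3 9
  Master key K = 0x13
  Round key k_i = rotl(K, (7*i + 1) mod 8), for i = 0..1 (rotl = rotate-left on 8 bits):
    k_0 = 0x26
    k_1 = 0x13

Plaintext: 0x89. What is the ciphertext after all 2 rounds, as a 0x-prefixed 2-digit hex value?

s_0 = plaintext = 0x89
s_1 = Round(s_0, k_0) = 0x91
s_2 = Round(s_1, k_1) = 0x12

0x12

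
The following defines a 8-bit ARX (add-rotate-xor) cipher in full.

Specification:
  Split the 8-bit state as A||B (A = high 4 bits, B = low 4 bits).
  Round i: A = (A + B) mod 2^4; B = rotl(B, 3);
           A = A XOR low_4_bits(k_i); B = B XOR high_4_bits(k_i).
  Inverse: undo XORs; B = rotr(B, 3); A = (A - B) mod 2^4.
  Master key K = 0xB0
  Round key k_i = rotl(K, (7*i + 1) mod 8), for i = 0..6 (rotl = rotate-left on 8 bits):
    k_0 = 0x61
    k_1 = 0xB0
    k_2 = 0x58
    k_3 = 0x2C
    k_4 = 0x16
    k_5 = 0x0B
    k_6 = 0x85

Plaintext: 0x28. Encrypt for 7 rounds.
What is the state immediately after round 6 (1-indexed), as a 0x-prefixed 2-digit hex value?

s_0 = plaintext = 0x28
s_1 = Round(s_0, k_0) = 0xB2
s_2 = Round(s_1, k_1) = 0xDA
s_3 = Round(s_2, k_2) = 0xF0
s_4 = Round(s_3, k_3) = 0x32
s_5 = Round(s_4, k_4) = 0x30
s_6 = Round(s_5, k_5) = 0x80
s_7 = Round(s_6, k_6) = 0xD8

0x80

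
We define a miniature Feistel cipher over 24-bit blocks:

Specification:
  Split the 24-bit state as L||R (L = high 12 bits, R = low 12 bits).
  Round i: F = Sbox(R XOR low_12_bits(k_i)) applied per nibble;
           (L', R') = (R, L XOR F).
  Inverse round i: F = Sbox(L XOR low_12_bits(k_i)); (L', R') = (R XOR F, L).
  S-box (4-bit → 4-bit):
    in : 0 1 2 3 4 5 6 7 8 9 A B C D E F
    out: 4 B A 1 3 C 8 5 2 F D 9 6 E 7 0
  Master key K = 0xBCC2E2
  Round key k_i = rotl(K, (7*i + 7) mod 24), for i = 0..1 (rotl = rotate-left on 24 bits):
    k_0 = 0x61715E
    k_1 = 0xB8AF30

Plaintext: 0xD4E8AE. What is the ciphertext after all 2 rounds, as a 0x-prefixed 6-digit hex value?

0x24A6F3

s_0 = plaintext = 0xD4E8AE
s_1 = Round(s_0, k_0) = 0x8AE24A
s_2 = Round(s_1, k_1) = 0x24A6F3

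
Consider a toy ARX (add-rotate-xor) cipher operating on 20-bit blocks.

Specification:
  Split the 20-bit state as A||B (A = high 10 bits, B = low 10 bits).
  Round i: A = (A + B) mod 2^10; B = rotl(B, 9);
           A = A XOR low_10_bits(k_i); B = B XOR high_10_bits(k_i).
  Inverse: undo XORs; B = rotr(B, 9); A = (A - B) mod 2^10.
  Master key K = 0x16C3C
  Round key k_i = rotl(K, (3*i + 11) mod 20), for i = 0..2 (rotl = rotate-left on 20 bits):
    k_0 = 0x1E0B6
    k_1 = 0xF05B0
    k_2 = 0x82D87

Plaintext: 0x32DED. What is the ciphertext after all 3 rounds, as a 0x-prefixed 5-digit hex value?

s_0 = plaintext = 0x32DED
s_1 = Round(s_0, k_0) = 0x83A8E
s_2 = Round(s_1, k_1) = 0x4B286
s_3 = Round(s_2, k_2) = 0x8D748

0x8D748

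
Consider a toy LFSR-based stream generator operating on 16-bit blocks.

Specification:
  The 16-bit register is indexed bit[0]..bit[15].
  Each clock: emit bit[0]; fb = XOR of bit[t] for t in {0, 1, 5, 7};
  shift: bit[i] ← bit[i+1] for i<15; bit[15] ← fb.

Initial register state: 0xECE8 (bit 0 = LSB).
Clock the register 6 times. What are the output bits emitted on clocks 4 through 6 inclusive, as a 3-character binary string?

101

reg_0 = 0xECE8
clock 1: out=0, reg = 0x7674
clock 2: out=0, reg = 0xBB3A
clock 3: out=0, reg = 0x5D9D
clock 4: out=1, reg = 0x2ECE
clock 5: out=0, reg = 0x1767
clock 6: out=1, reg = 0x8BB3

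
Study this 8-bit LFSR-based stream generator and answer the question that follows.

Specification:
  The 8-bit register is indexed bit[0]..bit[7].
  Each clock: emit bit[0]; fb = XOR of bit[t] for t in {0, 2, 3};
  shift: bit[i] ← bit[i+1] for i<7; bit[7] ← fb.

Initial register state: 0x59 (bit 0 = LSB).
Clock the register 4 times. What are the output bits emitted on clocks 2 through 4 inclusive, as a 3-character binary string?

001

reg_0 = 0x59
clock 1: out=1, reg = 0x2C
clock 2: out=0, reg = 0x16
clock 3: out=0, reg = 0x8B
clock 4: out=1, reg = 0x45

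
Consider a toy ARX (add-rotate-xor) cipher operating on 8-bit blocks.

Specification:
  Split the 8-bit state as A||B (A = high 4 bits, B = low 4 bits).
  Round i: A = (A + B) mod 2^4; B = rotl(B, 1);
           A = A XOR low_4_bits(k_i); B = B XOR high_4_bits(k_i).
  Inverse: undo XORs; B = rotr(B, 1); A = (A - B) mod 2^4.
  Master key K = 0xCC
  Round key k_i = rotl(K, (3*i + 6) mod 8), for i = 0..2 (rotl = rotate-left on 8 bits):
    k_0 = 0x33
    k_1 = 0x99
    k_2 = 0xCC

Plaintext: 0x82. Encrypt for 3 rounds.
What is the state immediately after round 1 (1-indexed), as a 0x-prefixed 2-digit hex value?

0x97

s_0 = plaintext = 0x82
s_1 = Round(s_0, k_0) = 0x97
s_2 = Round(s_1, k_1) = 0x97
s_3 = Round(s_2, k_2) = 0xC2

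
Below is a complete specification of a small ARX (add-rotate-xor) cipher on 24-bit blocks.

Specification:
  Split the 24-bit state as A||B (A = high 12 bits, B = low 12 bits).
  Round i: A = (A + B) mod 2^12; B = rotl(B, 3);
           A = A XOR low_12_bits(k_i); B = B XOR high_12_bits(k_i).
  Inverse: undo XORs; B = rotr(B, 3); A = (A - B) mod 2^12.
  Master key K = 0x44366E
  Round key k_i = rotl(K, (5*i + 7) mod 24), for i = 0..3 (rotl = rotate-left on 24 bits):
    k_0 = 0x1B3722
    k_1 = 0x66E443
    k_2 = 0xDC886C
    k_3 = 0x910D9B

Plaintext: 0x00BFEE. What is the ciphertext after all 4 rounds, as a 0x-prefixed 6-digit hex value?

0x652517

s_0 = plaintext = 0x00BFEE
s_1 = Round(s_0, k_0) = 0x8DBEC4
s_2 = Round(s_1, k_1) = 0x3DC049
s_3 = Round(s_2, k_2) = 0xC49F80
s_4 = Round(s_3, k_3) = 0x652517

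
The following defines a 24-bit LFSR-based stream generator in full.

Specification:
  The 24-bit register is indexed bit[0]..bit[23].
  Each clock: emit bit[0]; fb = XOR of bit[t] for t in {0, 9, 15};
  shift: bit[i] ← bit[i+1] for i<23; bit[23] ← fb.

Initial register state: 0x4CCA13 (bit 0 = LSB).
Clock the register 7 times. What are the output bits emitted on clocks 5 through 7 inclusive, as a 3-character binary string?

reg_0 = 0x4CCA13
clock 1: out=1, reg = 0xA66509
clock 2: out=1, reg = 0xD33284
clock 3: out=0, reg = 0xE99942
clock 4: out=0, reg = 0xF4CCA1
clock 5: out=1, reg = 0x7A6650
clock 6: out=0, reg = 0xBD3328
clock 7: out=0, reg = 0xDE9994

100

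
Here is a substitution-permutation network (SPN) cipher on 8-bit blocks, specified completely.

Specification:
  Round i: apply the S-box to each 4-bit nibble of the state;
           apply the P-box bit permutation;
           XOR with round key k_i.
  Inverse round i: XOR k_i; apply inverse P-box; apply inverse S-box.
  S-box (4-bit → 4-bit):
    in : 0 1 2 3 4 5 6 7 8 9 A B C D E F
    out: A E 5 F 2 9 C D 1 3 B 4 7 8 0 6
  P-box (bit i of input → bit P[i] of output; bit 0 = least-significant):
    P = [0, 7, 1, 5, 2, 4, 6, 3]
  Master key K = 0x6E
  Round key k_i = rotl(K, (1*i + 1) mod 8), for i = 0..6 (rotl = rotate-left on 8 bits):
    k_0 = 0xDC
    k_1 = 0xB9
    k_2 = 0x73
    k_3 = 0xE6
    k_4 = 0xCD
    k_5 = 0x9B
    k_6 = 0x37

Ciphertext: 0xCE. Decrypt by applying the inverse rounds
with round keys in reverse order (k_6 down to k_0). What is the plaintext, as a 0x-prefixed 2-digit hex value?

s_0 = ciphertext = 0xCE
s_1 = InvRound(s_0, k_6) = 0x1A
s_2 = InvRound(s_1, k_5) = 0xE9
s_3 = InvRound(s_2, k_4) = 0x8D
s_4 = InvRound(s_3, k_3) = 0x67
s_5 = InvRound(s_4, k_2) = 0x9E
s_6 = InvRound(s_5, k_1) = 0x87
s_7 = InvRound(s_6, k_0) = 0x12

0x12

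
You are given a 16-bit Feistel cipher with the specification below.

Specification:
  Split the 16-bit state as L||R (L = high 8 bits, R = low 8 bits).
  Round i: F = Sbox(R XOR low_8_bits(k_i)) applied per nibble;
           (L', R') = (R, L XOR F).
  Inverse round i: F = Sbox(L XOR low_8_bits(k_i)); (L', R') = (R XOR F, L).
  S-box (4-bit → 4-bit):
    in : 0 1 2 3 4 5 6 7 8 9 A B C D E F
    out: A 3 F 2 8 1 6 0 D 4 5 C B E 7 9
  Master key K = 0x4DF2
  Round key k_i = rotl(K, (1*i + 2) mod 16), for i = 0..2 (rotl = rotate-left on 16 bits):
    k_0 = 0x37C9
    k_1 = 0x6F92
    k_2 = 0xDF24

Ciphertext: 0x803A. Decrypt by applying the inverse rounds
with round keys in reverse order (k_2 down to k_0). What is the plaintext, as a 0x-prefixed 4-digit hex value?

0x801A

s_0 = ciphertext = 0x803A
s_1 = InvRound(s_0, k_2) = 0x6280
s_2 = InvRound(s_1, k_1) = 0x1A62
s_3 = InvRound(s_2, k_0) = 0x801A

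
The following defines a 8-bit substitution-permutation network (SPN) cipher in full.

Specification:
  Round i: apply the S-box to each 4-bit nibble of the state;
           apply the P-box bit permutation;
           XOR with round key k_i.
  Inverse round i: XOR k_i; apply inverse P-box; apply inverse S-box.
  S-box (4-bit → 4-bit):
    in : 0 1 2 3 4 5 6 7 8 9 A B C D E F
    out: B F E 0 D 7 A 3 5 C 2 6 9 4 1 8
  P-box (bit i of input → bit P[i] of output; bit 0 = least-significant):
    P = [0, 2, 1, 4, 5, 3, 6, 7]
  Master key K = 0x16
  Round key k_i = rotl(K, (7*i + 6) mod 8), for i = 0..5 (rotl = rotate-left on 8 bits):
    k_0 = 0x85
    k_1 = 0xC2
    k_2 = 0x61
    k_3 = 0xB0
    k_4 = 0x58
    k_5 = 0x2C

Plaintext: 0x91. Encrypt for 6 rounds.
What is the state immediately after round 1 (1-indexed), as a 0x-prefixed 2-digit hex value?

s_0 = plaintext = 0x91
s_1 = Round(s_0, k_0) = 0x52
s_2 = Round(s_1, k_1) = 0xBC
s_3 = Round(s_2, k_2) = 0x38
s_4 = Round(s_3, k_3) = 0xB3
s_5 = Round(s_4, k_4) = 0x10
s_6 = Round(s_5, k_5) = 0xD1

0x52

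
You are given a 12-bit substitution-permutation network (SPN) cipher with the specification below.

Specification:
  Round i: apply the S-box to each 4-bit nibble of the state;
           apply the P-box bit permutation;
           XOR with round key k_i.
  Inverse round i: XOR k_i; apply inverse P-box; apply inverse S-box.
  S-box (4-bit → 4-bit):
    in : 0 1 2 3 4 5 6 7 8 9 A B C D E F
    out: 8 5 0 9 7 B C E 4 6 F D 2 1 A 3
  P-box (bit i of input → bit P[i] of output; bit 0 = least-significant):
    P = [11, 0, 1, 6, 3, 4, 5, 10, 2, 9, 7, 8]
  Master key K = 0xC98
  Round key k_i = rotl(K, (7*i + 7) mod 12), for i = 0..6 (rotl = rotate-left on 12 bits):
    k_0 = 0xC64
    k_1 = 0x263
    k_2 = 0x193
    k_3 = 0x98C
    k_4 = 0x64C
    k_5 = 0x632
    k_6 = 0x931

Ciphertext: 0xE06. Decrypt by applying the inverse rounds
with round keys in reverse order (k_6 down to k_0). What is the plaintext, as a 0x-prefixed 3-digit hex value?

0x301

s_0 = ciphertext = 0xE06
s_1 = InvRound(s_0, k_6) = 0x579
s_2 = InvRound(s_1, k_5) = 0xED7
s_3 = InvRound(s_2, k_4) = 0x8F4
s_4 = InvRound(s_3, k_3) = 0x040
s_5 = InvRound(s_4, k_2) = 0x6C7
s_6 = InvRound(s_5, k_1) = 0x162
s_7 = InvRound(s_6, k_0) = 0x301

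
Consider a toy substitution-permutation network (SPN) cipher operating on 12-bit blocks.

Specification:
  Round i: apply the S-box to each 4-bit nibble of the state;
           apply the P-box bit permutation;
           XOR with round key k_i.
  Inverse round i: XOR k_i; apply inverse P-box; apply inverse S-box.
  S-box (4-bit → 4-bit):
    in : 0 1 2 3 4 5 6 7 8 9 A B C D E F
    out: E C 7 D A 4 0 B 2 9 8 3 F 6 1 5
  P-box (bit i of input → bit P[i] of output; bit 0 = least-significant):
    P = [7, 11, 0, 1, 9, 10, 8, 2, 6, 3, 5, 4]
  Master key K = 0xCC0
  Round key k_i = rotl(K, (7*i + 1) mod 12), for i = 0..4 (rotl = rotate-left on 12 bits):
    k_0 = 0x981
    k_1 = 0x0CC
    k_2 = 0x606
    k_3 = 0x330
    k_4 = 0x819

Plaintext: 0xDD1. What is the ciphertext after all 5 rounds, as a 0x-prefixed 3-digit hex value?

s_0 = plaintext = 0xDD1
s_1 = Round(s_0, k_0) = 0xCAA
s_2 = Round(s_1, k_1) = 0x0B2
s_3 = Round(s_2, k_2) = 0x8BF
s_4 = Round(s_3, k_3) = 0x5B9
s_5 = Round(s_4, k_4) = 0xEBB

0xEBB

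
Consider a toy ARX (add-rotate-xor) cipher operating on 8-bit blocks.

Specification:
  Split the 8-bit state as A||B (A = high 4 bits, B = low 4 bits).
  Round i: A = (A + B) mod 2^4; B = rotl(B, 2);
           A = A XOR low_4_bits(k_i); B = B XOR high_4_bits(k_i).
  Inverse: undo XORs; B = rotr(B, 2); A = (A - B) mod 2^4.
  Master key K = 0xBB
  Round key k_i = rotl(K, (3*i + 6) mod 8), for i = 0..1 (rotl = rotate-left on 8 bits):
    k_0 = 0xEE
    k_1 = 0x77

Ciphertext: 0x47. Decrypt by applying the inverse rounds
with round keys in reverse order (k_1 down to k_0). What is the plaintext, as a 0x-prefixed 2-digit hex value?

0x2B

s_0 = ciphertext = 0x47
s_1 = InvRound(s_0, k_1) = 0x30
s_2 = InvRound(s_1, k_0) = 0x2B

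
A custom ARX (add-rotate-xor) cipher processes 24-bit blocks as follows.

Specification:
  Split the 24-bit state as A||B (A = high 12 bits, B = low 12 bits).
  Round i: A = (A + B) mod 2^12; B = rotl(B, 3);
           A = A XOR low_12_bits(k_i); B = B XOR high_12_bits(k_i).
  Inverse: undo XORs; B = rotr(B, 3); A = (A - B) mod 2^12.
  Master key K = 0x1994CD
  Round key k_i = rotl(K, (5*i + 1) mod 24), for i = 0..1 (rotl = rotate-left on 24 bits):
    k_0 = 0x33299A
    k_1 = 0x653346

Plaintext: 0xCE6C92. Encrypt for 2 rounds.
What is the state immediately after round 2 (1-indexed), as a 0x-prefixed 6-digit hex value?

0xBC0B70

s_0 = plaintext = 0xCE6C92
s_1 = Round(s_0, k_0) = 0x0E27A4
s_2 = Round(s_1, k_1) = 0xBC0B70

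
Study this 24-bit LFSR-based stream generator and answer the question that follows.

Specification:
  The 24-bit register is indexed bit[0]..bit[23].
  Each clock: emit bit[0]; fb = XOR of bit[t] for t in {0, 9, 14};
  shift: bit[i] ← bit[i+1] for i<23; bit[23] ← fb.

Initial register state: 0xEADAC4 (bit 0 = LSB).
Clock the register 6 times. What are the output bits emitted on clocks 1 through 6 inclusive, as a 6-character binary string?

reg_0 = 0xEADAC4
clock 1: out=0, reg = 0x756D62
clock 2: out=0, reg = 0xBAB6B1
clock 3: out=1, reg = 0x5D5B58
clock 4: out=0, reg = 0x2EADAC
clock 5: out=0, reg = 0x1756D6
clock 6: out=0, reg = 0x0BAB6B

001000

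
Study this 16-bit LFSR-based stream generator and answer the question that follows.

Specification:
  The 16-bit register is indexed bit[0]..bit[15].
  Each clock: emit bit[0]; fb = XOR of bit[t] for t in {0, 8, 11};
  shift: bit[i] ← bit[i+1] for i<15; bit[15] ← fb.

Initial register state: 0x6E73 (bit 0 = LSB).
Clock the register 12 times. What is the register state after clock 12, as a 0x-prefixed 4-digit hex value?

reg_0 = 0x6E73
clock 1: out=1, reg = 0x3739
clock 2: out=1, reg = 0x1B9C
clock 3: out=0, reg = 0x0DCE
clock 4: out=0, reg = 0x06E7
clock 5: out=1, reg = 0x8373
clock 6: out=1, reg = 0x41B9
clock 7: out=1, reg = 0x20DC
clock 8: out=0, reg = 0x106E
clock 9: out=0, reg = 0x0837
clock 10: out=1, reg = 0x041B
clock 11: out=1, reg = 0x820D
clock 12: out=1, reg = 0xC106

0xC106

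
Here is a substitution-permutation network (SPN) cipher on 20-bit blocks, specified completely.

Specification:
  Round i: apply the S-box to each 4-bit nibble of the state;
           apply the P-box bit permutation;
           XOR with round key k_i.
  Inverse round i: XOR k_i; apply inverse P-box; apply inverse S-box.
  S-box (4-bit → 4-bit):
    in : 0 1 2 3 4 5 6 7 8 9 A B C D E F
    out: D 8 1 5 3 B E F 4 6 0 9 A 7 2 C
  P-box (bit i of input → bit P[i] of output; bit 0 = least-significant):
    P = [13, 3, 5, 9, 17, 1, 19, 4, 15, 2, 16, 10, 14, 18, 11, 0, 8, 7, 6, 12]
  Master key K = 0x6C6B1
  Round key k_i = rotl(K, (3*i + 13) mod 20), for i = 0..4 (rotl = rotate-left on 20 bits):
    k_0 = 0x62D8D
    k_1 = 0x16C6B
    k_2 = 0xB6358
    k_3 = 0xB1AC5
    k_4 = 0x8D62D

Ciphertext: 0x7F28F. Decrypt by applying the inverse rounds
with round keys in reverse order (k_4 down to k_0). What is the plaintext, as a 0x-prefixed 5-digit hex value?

s_0 = ciphertext = 0x7F28F
s_1 = InvRound(s_0, k_4) = 0xEEFD3
s_2 = InvRound(s_1, k_3) = 0xB47C2
s_3 = InvRound(s_2, k_2) = 0xEA1C4
s_4 = InvRound(s_3, k_1) = 0x477D9
s_5 = InvRound(s_4, k_0) = 0xF3EB1

0xF3EB1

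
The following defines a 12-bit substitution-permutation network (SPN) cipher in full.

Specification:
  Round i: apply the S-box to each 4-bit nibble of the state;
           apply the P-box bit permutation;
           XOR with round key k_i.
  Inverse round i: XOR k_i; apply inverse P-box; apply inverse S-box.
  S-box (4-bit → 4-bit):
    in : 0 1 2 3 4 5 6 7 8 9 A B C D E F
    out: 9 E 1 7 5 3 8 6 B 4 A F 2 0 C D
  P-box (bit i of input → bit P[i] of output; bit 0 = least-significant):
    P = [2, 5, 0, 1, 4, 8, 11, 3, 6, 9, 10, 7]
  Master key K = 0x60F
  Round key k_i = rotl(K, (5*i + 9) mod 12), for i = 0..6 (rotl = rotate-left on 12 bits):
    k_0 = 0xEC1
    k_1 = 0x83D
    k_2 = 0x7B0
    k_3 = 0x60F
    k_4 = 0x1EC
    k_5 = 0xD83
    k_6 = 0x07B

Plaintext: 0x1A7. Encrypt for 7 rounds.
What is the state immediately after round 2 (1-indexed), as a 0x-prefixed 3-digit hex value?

0xC13

s_0 = plaintext = 0x1A7
s_1 = Round(s_0, k_0) = 0x968
s_2 = Round(s_1, k_1) = 0xC13
s_3 = Round(s_2, k_2) = 0xC9D
s_4 = Round(s_3, k_3) = 0xC0F
s_5 = Round(s_4, k_4) = 0x3F3
s_6 = Round(s_5, k_5) = 0x3FE
s_7 = Round(s_6, k_6) = 0xE20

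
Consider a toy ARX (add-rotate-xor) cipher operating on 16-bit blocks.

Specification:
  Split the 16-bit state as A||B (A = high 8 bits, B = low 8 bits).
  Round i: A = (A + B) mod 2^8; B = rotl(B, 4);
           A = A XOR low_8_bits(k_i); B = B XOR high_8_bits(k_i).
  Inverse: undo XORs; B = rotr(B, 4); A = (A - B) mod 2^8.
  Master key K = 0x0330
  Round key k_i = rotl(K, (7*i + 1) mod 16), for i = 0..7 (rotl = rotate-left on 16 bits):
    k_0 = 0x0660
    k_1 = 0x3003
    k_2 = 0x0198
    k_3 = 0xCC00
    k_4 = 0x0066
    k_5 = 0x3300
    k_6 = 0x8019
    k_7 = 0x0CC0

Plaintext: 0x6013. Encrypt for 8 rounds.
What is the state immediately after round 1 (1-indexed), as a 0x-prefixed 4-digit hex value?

0x1337

s_0 = plaintext = 0x6013
s_1 = Round(s_0, k_0) = 0x1337
s_2 = Round(s_1, k_1) = 0x4943
s_3 = Round(s_2, k_2) = 0x1435
s_4 = Round(s_3, k_3) = 0x499F
s_5 = Round(s_4, k_4) = 0x8EF9
s_6 = Round(s_5, k_5) = 0x87AC
s_7 = Round(s_6, k_6) = 0x2A4A
s_8 = Round(s_7, k_7) = 0xB4A8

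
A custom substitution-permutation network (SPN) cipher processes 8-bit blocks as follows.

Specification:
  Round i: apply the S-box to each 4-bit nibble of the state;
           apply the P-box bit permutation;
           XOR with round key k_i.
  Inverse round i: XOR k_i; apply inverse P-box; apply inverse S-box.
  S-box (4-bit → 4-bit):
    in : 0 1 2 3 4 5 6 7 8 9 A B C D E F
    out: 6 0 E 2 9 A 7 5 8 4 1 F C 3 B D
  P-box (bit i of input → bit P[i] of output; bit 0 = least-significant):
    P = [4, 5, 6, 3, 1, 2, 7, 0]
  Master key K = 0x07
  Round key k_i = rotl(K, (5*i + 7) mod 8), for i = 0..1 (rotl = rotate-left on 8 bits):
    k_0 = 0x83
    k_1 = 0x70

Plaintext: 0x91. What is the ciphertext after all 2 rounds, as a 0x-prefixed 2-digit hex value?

0xD4

s_0 = plaintext = 0x91
s_1 = Round(s_0, k_0) = 0x03
s_2 = Round(s_1, k_1) = 0xD4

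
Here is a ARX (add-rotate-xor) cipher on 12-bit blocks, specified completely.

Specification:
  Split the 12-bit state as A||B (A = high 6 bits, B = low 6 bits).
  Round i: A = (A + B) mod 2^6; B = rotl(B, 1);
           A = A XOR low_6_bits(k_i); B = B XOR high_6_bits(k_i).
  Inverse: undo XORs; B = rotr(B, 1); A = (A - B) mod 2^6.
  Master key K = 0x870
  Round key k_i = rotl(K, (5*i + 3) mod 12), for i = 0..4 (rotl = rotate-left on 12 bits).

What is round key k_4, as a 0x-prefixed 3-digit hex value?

K = 0x870
k_0 = rotl(K, (5*0+3) mod 12) = rotl(K, 3) = 0x384
k_1 = rotl(K, (5*1+3) mod 12) = rotl(K, 8) = 0x087
k_2 = rotl(K, (5*2+3) mod 12) = rotl(K, 1) = 0x0E1
k_3 = rotl(K, (5*3+3) mod 12) = rotl(K, 6) = 0xC21
k_4 = rotl(K, (5*4+3) mod 12) = rotl(K, 11) = 0x438

0x438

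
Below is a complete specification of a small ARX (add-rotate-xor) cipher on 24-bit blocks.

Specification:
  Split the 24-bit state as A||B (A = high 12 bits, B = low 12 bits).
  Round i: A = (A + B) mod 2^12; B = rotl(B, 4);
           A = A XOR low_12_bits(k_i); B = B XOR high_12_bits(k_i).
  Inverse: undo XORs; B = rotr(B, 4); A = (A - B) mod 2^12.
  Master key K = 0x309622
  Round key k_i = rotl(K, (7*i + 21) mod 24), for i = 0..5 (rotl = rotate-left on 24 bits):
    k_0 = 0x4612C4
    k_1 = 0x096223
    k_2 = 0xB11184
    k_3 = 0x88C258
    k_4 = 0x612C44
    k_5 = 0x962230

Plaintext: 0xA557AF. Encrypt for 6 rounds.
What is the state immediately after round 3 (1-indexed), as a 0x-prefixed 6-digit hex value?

s_0 = plaintext = 0xA557AF
s_1 = Round(s_0, k_0) = 0x0C0E96
s_2 = Round(s_1, k_1) = 0xD759F8
s_3 = Round(s_2, k_2) = 0x6E9498
s_4 = Round(s_3, k_3) = 0x9D9108
s_5 = Round(s_4, k_4) = 0x6A5693
s_6 = Round(s_5, k_5) = 0xF08054

0x6E9498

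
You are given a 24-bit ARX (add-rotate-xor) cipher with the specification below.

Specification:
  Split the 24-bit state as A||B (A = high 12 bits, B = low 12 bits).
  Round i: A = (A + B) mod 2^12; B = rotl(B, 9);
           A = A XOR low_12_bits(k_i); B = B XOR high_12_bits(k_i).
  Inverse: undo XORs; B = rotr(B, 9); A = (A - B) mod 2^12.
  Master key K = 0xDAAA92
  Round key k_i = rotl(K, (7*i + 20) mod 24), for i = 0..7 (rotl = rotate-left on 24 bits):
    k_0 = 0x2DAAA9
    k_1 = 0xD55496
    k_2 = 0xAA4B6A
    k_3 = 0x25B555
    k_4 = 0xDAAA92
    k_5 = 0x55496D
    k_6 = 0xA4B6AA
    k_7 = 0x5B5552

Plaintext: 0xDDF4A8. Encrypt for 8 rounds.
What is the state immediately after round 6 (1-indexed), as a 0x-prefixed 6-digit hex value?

s_0 = plaintext = 0xDDF4A8
s_1 = Round(s_0, k_0) = 0x82E24F
s_2 = Round(s_1, k_1) = 0xEEB31C
s_3 = Round(s_2, k_2) = 0x96D2C7
s_4 = Round(s_3, k_3) = 0x961C03
s_5 = Round(s_4, k_4) = 0xFF6A2A
s_6 = Round(s_5, k_5) = 0x34D011
s_7 = Round(s_6, k_6) = 0x5F4849
s_8 = Round(s_7, k_7) = 0xB6F6BC

0x34D011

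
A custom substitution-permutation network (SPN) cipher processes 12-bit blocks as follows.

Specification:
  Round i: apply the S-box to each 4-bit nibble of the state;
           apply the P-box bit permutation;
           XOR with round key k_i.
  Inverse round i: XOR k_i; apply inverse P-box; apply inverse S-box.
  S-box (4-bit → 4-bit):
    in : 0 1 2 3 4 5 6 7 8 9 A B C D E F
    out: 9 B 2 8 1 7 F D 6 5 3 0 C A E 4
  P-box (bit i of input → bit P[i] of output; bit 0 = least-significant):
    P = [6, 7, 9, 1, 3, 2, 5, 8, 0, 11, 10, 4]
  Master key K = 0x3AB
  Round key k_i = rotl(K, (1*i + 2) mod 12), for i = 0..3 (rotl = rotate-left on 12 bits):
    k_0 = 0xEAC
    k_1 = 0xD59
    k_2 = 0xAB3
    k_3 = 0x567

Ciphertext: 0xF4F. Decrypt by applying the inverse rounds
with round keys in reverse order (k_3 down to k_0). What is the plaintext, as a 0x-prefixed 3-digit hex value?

0xCB8

s_0 = ciphertext = 0xF4F
s_1 = InvRound(s_0, k_3) = 0x29F
s_2 = InvRound(s_1, k_2) = 0x25B
s_3 = InvRound(s_2, k_1) = 0x83C
s_4 = InvRound(s_3, k_0) = 0xCB8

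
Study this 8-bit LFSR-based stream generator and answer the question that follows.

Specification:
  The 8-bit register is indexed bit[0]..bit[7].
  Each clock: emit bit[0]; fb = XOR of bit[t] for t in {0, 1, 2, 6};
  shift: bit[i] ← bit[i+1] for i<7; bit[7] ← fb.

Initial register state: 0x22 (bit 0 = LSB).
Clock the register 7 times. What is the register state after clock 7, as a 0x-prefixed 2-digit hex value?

0xCE

reg_0 = 0x22
clock 1: out=0, reg = 0x91
clock 2: out=1, reg = 0xC8
clock 3: out=0, reg = 0xE4
clock 4: out=0, reg = 0x72
clock 5: out=0, reg = 0x39
clock 6: out=1, reg = 0x9C
clock 7: out=0, reg = 0xCE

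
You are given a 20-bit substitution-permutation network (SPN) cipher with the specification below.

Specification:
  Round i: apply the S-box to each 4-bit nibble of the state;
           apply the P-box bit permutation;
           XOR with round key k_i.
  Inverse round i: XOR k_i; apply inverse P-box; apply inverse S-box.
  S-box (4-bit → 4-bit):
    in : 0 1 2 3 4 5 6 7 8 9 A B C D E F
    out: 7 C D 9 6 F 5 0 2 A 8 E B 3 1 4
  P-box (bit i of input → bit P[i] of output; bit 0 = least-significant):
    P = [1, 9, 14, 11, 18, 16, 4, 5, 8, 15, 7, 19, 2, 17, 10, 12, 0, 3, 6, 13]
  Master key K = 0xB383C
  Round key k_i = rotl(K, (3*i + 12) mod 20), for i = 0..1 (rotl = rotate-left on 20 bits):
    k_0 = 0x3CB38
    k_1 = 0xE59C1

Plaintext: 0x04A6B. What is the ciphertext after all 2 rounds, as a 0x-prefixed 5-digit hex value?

0x09058

s_0 = plaintext = 0x04A6B
s_1 = Round(s_0, k_0) = 0xD8561
s_2 = Round(s_1, k_1) = 0x09058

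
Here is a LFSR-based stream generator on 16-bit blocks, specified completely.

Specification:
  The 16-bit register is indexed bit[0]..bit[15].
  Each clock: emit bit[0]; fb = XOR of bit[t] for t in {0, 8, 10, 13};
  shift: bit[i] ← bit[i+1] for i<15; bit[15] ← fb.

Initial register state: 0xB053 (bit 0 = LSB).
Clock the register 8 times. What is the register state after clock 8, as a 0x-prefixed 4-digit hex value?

reg_0 = 0xB053
clock 1: out=1, reg = 0x5829
clock 2: out=1, reg = 0xAC14
clock 3: out=0, reg = 0x560A
clock 4: out=0, reg = 0xAB05
clock 5: out=1, reg = 0xD582
clock 6: out=0, reg = 0x6AC1
clock 7: out=1, reg = 0x3560
clock 8: out=0, reg = 0x9AB0

0x9AB0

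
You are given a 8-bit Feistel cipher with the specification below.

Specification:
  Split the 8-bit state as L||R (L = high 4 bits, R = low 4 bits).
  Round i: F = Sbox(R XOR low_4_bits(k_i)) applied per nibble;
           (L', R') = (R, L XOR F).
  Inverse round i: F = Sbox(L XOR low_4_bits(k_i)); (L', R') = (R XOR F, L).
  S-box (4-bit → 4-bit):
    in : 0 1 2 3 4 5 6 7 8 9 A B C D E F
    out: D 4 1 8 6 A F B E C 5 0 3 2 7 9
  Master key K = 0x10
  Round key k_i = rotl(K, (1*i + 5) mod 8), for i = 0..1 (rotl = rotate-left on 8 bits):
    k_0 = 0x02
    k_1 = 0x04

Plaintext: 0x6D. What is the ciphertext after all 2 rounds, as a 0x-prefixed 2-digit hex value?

s_0 = plaintext = 0x6D
s_1 = Round(s_0, k_0) = 0xDF
s_2 = Round(s_1, k_1) = 0xFD

0xFD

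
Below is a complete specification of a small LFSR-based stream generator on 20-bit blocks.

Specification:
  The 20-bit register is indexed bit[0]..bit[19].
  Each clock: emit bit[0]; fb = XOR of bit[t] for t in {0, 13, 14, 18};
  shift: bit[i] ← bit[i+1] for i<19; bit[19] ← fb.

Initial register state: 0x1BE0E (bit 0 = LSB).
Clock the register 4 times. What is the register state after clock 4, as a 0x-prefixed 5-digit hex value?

0x11BE0

reg_0 = 0x1BE0E
clock 1: out=0, reg = 0x8DF07
clock 2: out=1, reg = 0x46F83
clock 3: out=1, reg = 0x237C1
clock 4: out=1, reg = 0x11BE0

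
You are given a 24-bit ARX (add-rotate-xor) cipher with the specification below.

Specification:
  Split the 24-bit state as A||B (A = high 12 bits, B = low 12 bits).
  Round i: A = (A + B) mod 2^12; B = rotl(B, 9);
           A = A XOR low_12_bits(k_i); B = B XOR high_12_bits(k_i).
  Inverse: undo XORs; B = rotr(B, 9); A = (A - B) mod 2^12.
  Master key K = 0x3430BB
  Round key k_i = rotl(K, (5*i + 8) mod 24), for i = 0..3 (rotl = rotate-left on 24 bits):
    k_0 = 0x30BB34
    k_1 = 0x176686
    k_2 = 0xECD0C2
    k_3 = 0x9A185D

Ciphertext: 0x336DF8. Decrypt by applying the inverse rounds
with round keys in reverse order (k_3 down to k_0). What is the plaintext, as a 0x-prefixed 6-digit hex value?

s_0 = ciphertext = 0x336DF8
s_1 = InvRound(s_0, k_3) = 0x8A12CA
s_2 = InvRound(s_1, k_2) = 0x82503E
s_3 = InvRound(s_2, k_1) = 0x463A40
s_4 = InvRound(s_3, k_0) = 0x4FBA5C

0x4FBA5C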